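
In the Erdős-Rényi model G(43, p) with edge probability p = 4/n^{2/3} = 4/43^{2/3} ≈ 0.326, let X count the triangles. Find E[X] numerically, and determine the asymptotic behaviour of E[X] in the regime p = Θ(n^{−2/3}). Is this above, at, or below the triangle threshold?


Number of potential triangles: C(43, 3) = 12341.
Each occurs with probability p³ ≈ (0.326)³ ≈ 3.46133e-02.
By linearity: E[X] = C(43, 3)·p³ ≈ 12341 · 3.46133e-02 ≈ 427.163.
Since α = 2/3 < 1, p = c/n^{2/3} ≫ 1/n is above the triangle threshold p ~ 1/n. Asymptotically E[X] ~ (c³/6)·n^{3(1−α)} = (4³/6)·n^{1} → ∞; triangles are abundant w.h.p.

E[X] ≈ 427.163; in regime p = Θ(1/n^{2/3}) E[X] diverges (above the triangle threshold p ~ 1/n).


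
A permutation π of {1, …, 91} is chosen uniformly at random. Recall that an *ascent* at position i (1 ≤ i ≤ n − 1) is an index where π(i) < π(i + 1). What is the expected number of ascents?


Write X = Σ X_I over i = 1, …, 90, with X_I the indicator of one ascent.
There are 90 indicators.
For each fixed i, the pair (π(i), π(i+1)) is a uniformly random ordered pair of distinct values from {1, …, 91}; by symmetry P[π(i) < π(i+1)] = 1/2.
By linearity: E[X] = 90 · (1/2) = (91 − 1) · (1/2) = 45 ≈ 45.000000.

E[X] = 45 = 45.000000.


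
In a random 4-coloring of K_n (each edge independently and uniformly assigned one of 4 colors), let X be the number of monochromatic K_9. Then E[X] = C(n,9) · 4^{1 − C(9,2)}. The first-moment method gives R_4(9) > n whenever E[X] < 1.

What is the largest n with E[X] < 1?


We need C(n, 9) · 4^{1 − 36} < 1, i.e. C(n, 9) < 4^{36 − 1} = 1180591620717411303424.
Check values of n near the boundary:
  n = 912: C(912, 9) = 1156095740032081475120; 1156095740032081475120 < 1180591620717411303424? YES
  n = 913: C(913, 9) = 1167605542753639808390; 1167605542753639808390 < 1180591620717411303424? YES
  n = 914: C(914, 9) = 1179217089587653905932; 1179217089587653905932 < 1180591620717411303424? YES
  n = 915: C(915, 9) = 1190931166636537885130; 1190931166636537885130 < 1180591620717411303424? NO
  n = 916: C(916, 9) = 1202748565202942340440; 1202748565202942340440 < 1180591620717411303424? NO
The largest n with C(n, 9) < 1180591620717411303424 is n = 914 (where E[X] = 294804272396913476483/295147905179352825856 ≈ 0.999). Hence R_4(9) > 914, i.e. R_4(9) ≥ 915.

Largest n = 914; hence R_4(9) > 914.


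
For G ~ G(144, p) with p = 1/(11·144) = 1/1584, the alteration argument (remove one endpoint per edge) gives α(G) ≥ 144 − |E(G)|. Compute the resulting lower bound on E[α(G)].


E[|E(G)|] = C(144, 2)·p = 10296 · (1/1584) = 13/2.
E[α(G)] ≥ n − E[|E(G)|] = 144 − 13/2 = 275/2.
Numerically: ≈ 137.500.
(This is only a lower bound; the true E[α(G)] may be larger.)

E[α(G)] ≥ 275/2 ≈ 137.500.


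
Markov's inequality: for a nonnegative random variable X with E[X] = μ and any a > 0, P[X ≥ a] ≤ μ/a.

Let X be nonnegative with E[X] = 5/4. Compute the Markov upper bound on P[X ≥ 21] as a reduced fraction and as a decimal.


μ = E[X] = 5/4, a = 21.
Markov: P[X ≥ 21] ≤ μ/a = (5/4)/21 = 5/84.
Numerically: ≈ 0.05952.
(Since a = 21 > μ = 1.25000, the bound 5/84 is < 1 and informative.)

P[X ≥ 21] ≤ 5/84 ≈ 0.05952.


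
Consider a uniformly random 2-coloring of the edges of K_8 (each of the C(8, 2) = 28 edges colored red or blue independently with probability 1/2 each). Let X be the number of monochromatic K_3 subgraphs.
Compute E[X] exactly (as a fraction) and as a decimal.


Let X = Σ_S X_S over the C(8, 3) = 56 subsets S of size 3, where X_S = 1 if the K_3 on S is monochromatic.
For a fixed S, the K_3 on S has C(3, 2) = 3 edges. P[all 3 edges red] = (1/2)^3, and likewise for blue, so P[monochromatic] = 2·(1/2)^3 = 2^{1 − 3} = 1/4.
By linearity of expectation: E[X] = C(8, 3) · 2^{1 − 3} = 56 · 1/4 = 14.
Numerically: E[X] ≈ 14.000000.

E[X] = C(8,3)·2^(1−C(3,2)) = 14 ≈ 14.000000.


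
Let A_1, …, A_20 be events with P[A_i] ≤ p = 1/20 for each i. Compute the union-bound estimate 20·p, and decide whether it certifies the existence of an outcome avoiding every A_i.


Union bound: P[∪_{i=1}^{20} A_i] ≤ Σ_i P[A_i] ≤ 20·p = 20·(1/20) = 1.
Numerically: 1 ≈ 1.000.
Is 1 < 1? NO.
Since the bound 1 is ≥ 1, the union bound is uninformative here; it does NOT by itself certify existence.

20·p = 1 ≈ 1.000; existence NOT certified by the union bound.


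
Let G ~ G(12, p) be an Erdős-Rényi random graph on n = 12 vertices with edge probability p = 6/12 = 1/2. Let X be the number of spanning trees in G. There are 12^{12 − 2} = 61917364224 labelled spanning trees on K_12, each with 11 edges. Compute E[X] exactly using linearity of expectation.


K_12 has 12^{12 − 2} = 61917364224 labelled spanning trees.
For each such spanning tree H, let X_H = 1 if all 11 edges of H are present in G. Then P[X_H = 1] = p^{11} = (1/2)^{11} = 1/2048.
By linearity of expectation: E[X] = Σ_H E[X_H] = 61917364224 · p^{11} = 61917364224 · 1/2048 = 30233088.
Numerically: E[X] ≈ 3.0233e+07.

E[X] = 61917364224 · (1/2)^{11} = 30233088 ≈ 3.0233e+07.


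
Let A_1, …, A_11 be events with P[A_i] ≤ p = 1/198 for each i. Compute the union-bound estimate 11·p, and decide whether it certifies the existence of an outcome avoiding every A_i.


Union bound: P[∪_{i=1}^{11} A_i] ≤ Σ_i P[A_i] ≤ 11·p = 11·(1/198) = 1/18.
Numerically: 1/18 ≈ 0.056.
Is 1/18 < 1? YES.
Since P[∪ A_i] ≤ 1/18 < 1, the complement has P[∩ A_i^c] ≥ 1 − 1/18 = 17/18 > 0, so some outcome avoids every A_i.

11·p = 1/18 ≈ 0.056; existence CERTIFIED by the union bound.


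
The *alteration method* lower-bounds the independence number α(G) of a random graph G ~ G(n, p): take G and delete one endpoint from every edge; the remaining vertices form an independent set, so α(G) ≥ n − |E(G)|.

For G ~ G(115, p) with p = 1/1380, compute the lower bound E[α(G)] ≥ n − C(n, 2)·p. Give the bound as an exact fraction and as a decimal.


E[|E(G)|] = C(115, 2)·p = 6555 · (1/1380) = 19/4.
E[α(G)] ≥ n − E[|E(G)|] = 115 − 19/4 = 441/4.
Numerically: ≈ 110.250.
(This is only a lower bound; the true E[α(G)] may be larger.)

E[α(G)] ≥ 441/4 ≈ 110.250.


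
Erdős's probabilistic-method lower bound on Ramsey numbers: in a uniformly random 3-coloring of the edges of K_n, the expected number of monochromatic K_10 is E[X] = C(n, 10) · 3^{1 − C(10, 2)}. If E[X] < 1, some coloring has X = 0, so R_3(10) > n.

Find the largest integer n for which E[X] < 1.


We need C(n, 10) · 3^{1 − 45} < 1, i.e. C(n, 10) < 3^{45 − 1} = 984770902183611232881.
Check values of n near the boundary:
  n = 571: C(571, 10) = 937951290893172842001; 937951290893172842001 < 984770902183611232881? YES
  n = 572: C(572, 10) = 954640815642161682606; 954640815642161682606 < 984770902183611232881? YES
  n = 573: C(573, 10) = 971597135635805762226; 971597135635805762226 < 984770902183611232881? YES
  n = 574: C(574, 10) = 988824035203816502691; 988824035203816502691 < 984770902183611232881? NO
The largest n with C(n, 10) < 984770902183611232881 is n = 573 (where E[X] = 35985079097622435638/36472996377170786403 ≈ 0.9866). Hence R_3(10) > 573, i.e. R_3(10) ≥ 574.

Largest n = 573; hence R_3(10) > 573.


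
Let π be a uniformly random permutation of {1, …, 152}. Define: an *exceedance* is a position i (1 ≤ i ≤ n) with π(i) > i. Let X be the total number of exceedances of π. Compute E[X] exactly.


Write X = Σ_{i=1}^{152} X_i, where X_i = 1_{π(i) > i}.
For each fixed i, π(i) is uniform over {1, …, 152} (marginal of a uniform permutation), so P[π(i) > i] = (n − i)/n. Summing: Σ_{i=1}^{152} (n − i)/n = (0 + 1 + … + 151)/152 = 152(152 − 1)/(2·152) = (152 − 1)/2.
Hence E[X] = Σ_{i=1}^{152} (152 − i)/152 = 151/2 ≈ 75.5000.

E[X] = 151/2 = 75.5000.


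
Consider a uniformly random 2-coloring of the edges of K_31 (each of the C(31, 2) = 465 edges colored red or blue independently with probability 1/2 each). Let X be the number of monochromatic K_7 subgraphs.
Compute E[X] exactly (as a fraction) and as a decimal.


Let X = Σ_S X_S over the C(31, 7) = 2629575 subsets S of size 7, where X_S = 1 if the K_7 on S is monochromatic.
For a fixed S, the K_7 on S has C(7, 2) = 21 edges. P[all 21 edges red] = (1/2)^21, and likewise for blue, so P[monochromatic] = 2·(1/2)^21 = 2^{1 − 21} = 1/1048576.
Summing: E[X] = C(31, 7) · 2^{1 − 21} = 2629575 · 1/1048576 = 2629575/1048576.
Numerically: E[X] ≈ 2.5078.

E[X] = C(31,7)·2^(1−C(7,2)) = 2629575/1048576 ≈ 2.5078.


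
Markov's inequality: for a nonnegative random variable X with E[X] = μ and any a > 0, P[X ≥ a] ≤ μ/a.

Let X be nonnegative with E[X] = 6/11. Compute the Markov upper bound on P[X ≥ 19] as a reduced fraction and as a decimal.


μ = E[X] = 6/11, a = 19.
Markov: P[X ≥ 19] ≤ μ/a = (6/11)/19 = 6/209.
Numerically: ≈ 0.02871.
(Since a = 19 > μ = 0.54545, the bound 6/209 is < 1 and informative.)

P[X ≥ 19] ≤ 6/209 ≈ 0.02871.


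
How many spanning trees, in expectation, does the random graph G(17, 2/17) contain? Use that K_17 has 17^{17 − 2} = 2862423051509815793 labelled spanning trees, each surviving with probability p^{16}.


K_17 has 17^{17 − 2} = 2862423051509815793 labelled spanning trees.
For each such spanning tree H, let X_H = 1 if all 16 edges of H are present in G. Then P[X_H = 1] = p^{16} = (2/17)^{16} = 65536/48661191875666868481.
Summing the indicators: E[X] = Σ_H E[X_H] = 2862423051509815793 · p^{16} = 2862423051509815793 · 65536/48661191875666868481 = 65536/17.
Numerically: E[X] ≈ 3855.

E[X] = 2862423051509815793 · (2/17)^{16} = 65536/17 ≈ 3855.


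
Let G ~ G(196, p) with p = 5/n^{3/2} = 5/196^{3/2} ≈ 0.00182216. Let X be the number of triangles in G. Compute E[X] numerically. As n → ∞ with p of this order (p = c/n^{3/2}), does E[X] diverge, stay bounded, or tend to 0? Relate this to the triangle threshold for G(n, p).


Number of potential triangles: C(196, 3) = 1235780.
Each occurs with probability p³ ≈ (0.00182216)³ ≈ 6.05003228e-09.
By linearity: E[X] = C(196, 3)·p³ ≈ 1235780 · 6.05003228e-09 ≈ 0.007477.
Since α = 3/2 > 1, p = c/n^{3/2} = o(1/n) is below the triangle threshold p ~ 1/n. Asymptotically E[X] ~ (c³/6)·n^{3(1−α)} = (5³/6)·n^{-1.5} → 0, so by Markov's inequality G has no triangles w.h.p.

E[X] ≈ 0.007477; in regime p = Θ(1/n^{3/2}) E[X] tends to 0 (below the triangle threshold p ~ 1/n).


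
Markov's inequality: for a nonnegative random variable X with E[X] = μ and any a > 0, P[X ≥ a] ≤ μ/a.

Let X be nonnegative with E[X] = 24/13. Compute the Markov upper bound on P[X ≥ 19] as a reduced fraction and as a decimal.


μ = E[X] = 24/13, a = 19.
Markov: P[X ≥ 19] ≤ μ/a = (24/13)/19 = 24/247.
Numerically: ≈ 0.09717.
(Since a = 19 > μ = 1.84615, the bound 24/247 is < 1 and informative.)

P[X ≥ 19] ≤ 24/247 ≈ 0.09717.


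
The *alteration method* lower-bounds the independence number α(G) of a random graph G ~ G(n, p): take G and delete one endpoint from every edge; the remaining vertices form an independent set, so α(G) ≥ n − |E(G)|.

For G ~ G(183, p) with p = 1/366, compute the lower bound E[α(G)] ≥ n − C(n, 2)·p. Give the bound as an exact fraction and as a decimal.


E[|E(G)|] = C(183, 2)·p = 16653 · (1/366) = 91/2.
E[α(G)] ≥ n − E[|E(G)|] = 183 − 91/2 = 275/2.
Numerically: ≈ 137.500000.
(This is only a lower bound; the true E[α(G)] may be larger.)

E[α(G)] ≥ 275/2 ≈ 137.500000.


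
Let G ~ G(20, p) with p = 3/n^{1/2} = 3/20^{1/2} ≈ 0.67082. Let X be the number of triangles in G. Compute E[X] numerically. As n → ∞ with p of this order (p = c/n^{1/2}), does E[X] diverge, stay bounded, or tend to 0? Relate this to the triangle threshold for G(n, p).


Number of potential triangles: C(20, 3) = 1140.
Each occurs with probability p³ ≈ (0.67082)³ ≈ 3.0186918e-01.
By linearity: E[X] = C(20, 3)·p³ ≈ 1140 · 3.0186918e-01 ≈ 344.13086.
Since α = 1/2 < 1, p = c/n^{1/2} ≫ 1/n is above the triangle threshold p ~ 1/n. Asymptotically E[X] ~ (c³/6)·n^{3(1−α)} = (3³/6)·n^{1.5} → ∞; triangles are abundant w.h.p.

E[X] ≈ 344.13086; in regime p = Θ(1/n^{1/2}) E[X] diverges (above the triangle threshold p ~ 1/n).


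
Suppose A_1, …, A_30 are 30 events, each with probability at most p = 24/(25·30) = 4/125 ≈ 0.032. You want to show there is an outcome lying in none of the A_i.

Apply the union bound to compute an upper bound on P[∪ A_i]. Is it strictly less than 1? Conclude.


Union bound: P[∪_{i=1}^{30} A_i] ≤ Σ_i P[A_i] ≤ 30·p = 30·(4/125) = 24/25.
Numerically: 24/25 ≈ 0.960.
Is 24/25 < 1? YES.
Since P[∪ A_i] ≤ 24/25 < 1, the complement has P[∩ A_i^c] ≥ 1 − 24/25 = 1/25 > 0, so some outcome avoids every A_i.

30·p = 24/25 ≈ 0.960; existence CERTIFIED by the union bound.


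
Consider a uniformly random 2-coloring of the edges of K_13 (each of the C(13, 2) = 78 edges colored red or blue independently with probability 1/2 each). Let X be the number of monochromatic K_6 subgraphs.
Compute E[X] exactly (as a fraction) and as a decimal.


Let X = Σ_S X_S over the C(13, 6) = 1716 subsets S of size 6, where X_S = 1 if the K_6 on S is monochromatic.
For a fixed S, the K_6 on S has C(6, 2) = 15 edges. P[all 15 edges red] = (1/2)^15, and likewise for blue, so P[monochromatic] = 2·(1/2)^15 = 2^{1 − 15} = 1/16384.
Summing: E[X] = C(13, 6) · 2^{1 − 15} = 1716 · 1/16384 = 429/4096.
Numerically: E[X] ≈ 0.1047.

E[X] = C(13,6)·2^(1−C(6,2)) = 429/4096 ≈ 0.1047.


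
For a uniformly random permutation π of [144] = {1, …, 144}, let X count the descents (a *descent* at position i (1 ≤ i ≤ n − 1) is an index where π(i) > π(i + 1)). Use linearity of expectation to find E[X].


Write X = Σ X_I over i = 1, …, 143, with X_I the indicator of one descent.
There are 143 indicators.
For each fixed i, the pair (π(i), π(i+1)) is a uniformly random ordered pair of distinct values from {1, …, 144}; by symmetry P[π(i) > π(i+1)] = 1/2.
By linearity: E[X] = 143 · (1/2) = (144 − 1) · (1/2) = 143/2 ≈ 71.50000.

E[X] = 143/2 = 71.50000.


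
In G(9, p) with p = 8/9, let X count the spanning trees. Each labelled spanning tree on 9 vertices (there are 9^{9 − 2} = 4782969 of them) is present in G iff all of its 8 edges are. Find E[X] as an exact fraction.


K_9 has 9^{9 − 2} = 4782969 labelled spanning trees.
For each such spanning tree H, let X_H = 1 if all 8 edges of H are present in G. Then P[X_H = 1] = p^{8} = (8/9)^{8} = 16777216/43046721.
Summing the indicators: E[X] = Σ_H E[X_H] = 4782969 · p^{8} = 4782969 · 16777216/43046721 = 16777216/9.
Numerically: E[X] ≈ 1.86414e+06.

E[X] = 4782969 · (8/9)^{8} = 16777216/9 ≈ 1.86414e+06.


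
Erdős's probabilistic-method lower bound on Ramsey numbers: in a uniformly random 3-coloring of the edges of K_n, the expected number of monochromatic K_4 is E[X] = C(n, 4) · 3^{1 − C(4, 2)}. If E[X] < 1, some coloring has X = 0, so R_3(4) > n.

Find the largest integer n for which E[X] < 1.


We need C(n, 4) · 3^{1 − 6} < 1, i.e. C(n, 4) < 3^{6 − 1} = 243.
Check values of n near the boundary:
  n = 8: C(8, 4) = 70; 70 < 243? YES
  n = 9: C(9, 4) = 126; 126 < 243? YES
  n = 10: C(10, 4) = 210; 210 < 243? YES
  n = 11: C(11, 4) = 330; 330 < 243? NO
The largest n with C(n, 4) < 243 is n = 10 (where E[X] = 70/81 ≈ 0.8642). Hence R_3(4) > 10, i.e. R_3(4) ≥ 11.

Largest n = 10; hence R_3(4) > 10.


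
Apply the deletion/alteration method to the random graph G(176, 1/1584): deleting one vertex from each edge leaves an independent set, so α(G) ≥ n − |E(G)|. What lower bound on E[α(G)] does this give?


E[|E(G)|] = C(176, 2)·p = 15400 · (1/1584) = 175/18.
E[α(G)] ≥ n − E[|E(G)|] = 176 − 175/18 = 2993/18.
Numerically: ≈ 166.278.
(This is only a lower bound; the true E[α(G)] may be larger.)

E[α(G)] ≥ 2993/18 ≈ 166.278.


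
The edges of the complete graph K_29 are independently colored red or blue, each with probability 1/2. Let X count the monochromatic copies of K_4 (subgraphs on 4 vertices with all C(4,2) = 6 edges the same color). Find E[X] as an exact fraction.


Let X = Σ_S X_S over the C(29, 4) = 23751 subsets S of size 4, where X_S = 1 if the K_4 on S is monochromatic.
For a fixed S, the K_4 on S has C(4, 2) = 6 edges. P[all 6 edges red] = (1/2)^6, and likewise for blue, so P[monochromatic] = 2·(1/2)^6 = 2^{1 − 6} = 1/32.
By linearity: E[X] = C(29, 4) · 2^{1 − 6} = 23751 · 1/32 = 23751/32.
Numerically: E[X] ≈ 742.218750.

E[X] = C(29,4)·2^(1−C(4,2)) = 23751/32 ≈ 742.218750.


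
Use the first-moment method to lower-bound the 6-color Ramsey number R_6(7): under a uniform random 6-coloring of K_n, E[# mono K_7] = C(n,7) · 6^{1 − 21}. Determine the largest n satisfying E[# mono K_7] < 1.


We need C(n, 7) · 6^{1 − 21} < 1, i.e. C(n, 7) < 6^{21 − 1} = 3656158440062976.
Check values of n near the boundary:
  n = 564: C(564, 7) = 3469685994423792; 3469685994423792 < 3656158440062976? YES
  n = 565: C(565, 7) = 3513212521235560; 3513212521235560 < 3656158440062976? YES
  n = 566: C(566, 7) = 3557206237959440; 3557206237959440 < 3656158440062976? YES
  n = 567: C(567, 7) = 3601671315933933; 3601671315933933 < 3656158440062976? YES
  n = 568: C(568, 7) = 3646611956239704; 3646611956239704 < 3656158440062976? YES
  n = 569: C(569, 7) = 3692032389858348; 3692032389858348 < 3656158440062976? NO
The largest n with C(n, 7) < 3656158440062976 is n = 568 (where E[X] = 16882462760369/16926659444736 ≈ 0.9974). Hence R_6(7) > 568, i.e. R_6(7) ≥ 569.

Largest n = 568; hence R_6(7) > 568.


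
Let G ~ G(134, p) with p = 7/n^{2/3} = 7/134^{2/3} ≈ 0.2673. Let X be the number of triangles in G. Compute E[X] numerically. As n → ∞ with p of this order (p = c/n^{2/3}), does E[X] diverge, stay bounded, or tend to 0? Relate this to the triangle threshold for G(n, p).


Number of potential triangles: C(134, 3) = 392084.
Each occurs with probability p³ ≈ (0.2673)³ ≈ 1.910225e-02.
By linearity: E[X] = C(134, 3)·p³ ≈ 392084 · 1.910225e-02 ≈ 7489.6866.
Since α = 2/3 < 1, p = c/n^{2/3} ≫ 1/n is above the triangle threshold p ~ 1/n. Asymptotically E[X] ~ (c³/6)·n^{3(1−α)} = (7³/6)·n^{1} → ∞; triangles are abundant w.h.p.

E[X] ≈ 7489.6866; in regime p = Θ(1/n^{2/3}) E[X] diverges (above the triangle threshold p ~ 1/n).


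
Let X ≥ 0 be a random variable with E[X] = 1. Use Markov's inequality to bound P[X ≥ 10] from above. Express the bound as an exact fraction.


μ = E[X] = 1, a = 10.
Markov: P[X ≥ 10] ≤ μ/a = (1)/10 = 1/10.
Numerically: ≈ 0.1000.
(Since a = 10 > μ = 1.0000, the bound 1/10 is < 1 and informative.)

P[X ≥ 10] ≤ 1/10 ≈ 0.1000.


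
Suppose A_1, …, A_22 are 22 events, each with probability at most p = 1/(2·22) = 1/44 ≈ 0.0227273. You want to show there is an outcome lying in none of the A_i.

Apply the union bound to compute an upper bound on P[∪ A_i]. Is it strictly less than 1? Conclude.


Union bound: P[∪_{i=1}^{22} A_i] ≤ Σ_i P[A_i] ≤ 22·p = 22·(1/44) = 1/2.
Numerically: 1/2 ≈ 0.5000000.
Is 1/2 < 1? YES.
Since P[∪ A_i] ≤ 1/2 < 1, the complement has P[∩ A_i^c] ≥ 1 − 1/2 = 1/2 > 0, so some outcome avoids every A_i.

22·p = 1/2 ≈ 0.5000000; existence CERTIFIED by the union bound.


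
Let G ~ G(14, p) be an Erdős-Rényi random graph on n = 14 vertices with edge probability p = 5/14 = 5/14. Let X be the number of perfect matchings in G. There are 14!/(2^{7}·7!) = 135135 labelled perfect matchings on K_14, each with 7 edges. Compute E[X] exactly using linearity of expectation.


K_14 has 14!/(2^{7}·7!) = 135135 labelled perfect matchings.
For each such perfect matching H, let X_H = 1 if all 7 edges of H are present in G. Then P[X_H = 1] = p^{7} = (5/14)^{7} = 78125/105413504.
Summing the indicators: E[X] = Σ_H E[X_H] = 135135 · p^{7} = 135135 · 78125/105413504 = 1508203125/15059072.
Numerically: E[X] ≈ 100.

E[X] = 135135 · (5/14)^{7} = 1508203125/15059072 ≈ 100.


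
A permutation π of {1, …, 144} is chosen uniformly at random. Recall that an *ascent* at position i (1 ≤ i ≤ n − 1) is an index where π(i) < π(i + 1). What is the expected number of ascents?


Write X = Σ X_I over i = 1, …, 143, with X_I the indicator of one ascent.
There are 143 indicators.
For each fixed i, the pair (π(i), π(i+1)) is a uniformly random ordered pair of distinct values from {1, …, 144}; by symmetry P[π(i) < π(i+1)] = 1/2.
By linearity: E[X] = 143 · (1/2) = (144 − 1) · (1/2) = 143/2 ≈ 71.50000.

E[X] = 143/2 = 71.50000.


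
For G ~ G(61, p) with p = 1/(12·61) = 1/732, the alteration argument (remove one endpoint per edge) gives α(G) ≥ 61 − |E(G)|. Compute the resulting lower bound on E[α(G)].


E[|E(G)|] = C(61, 2)·p = 1830 · (1/732) = 5/2.
E[α(G)] ≥ n − E[|E(G)|] = 61 − 5/2 = 117/2.
Numerically: ≈ 58.500000.
(This is only a lower bound; the true E[α(G)] may be larger.)

E[α(G)] ≥ 117/2 ≈ 58.500000.


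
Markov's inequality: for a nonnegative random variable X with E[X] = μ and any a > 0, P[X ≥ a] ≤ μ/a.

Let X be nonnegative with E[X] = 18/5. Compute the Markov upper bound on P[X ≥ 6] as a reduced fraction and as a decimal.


μ = E[X] = 18/5, a = 6.
Markov: P[X ≥ 6] ≤ μ/a = (18/5)/6 = 3/5.
Numerically: ≈ 0.6000.
(Since a = 6 > μ = 3.6000, the bound 3/5 is < 1 and informative.)

P[X ≥ 6] ≤ 3/5 ≈ 0.6000.


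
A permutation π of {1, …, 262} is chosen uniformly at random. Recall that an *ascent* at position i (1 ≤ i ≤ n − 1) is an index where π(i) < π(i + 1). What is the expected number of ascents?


Write X = Σ X_I over i = 1, …, 261, with X_I the indicator of one ascent.
There are 261 indicators.
For each fixed i, the pair (π(i), π(i+1)) is a uniformly random ordered pair of distinct values from {1, …, 262}; by symmetry P[π(i) < π(i+1)] = 1/2.
By linearity: E[X] = 261 · (1/2) = (262 − 1) · (1/2) = 261/2 ≈ 130.5000.

E[X] = 261/2 = 130.5000.


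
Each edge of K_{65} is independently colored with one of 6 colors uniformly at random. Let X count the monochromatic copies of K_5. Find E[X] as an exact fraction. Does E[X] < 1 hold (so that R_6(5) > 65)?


E[X] = C(65, 5) · 6^{1 − 10} = 8259888 · 6^{−9} = 8259888/10077696.
As a reduced fraction: E[X] = 172081/209952 ≈ 0.8196207.
Is E[X] < 1? YES.
Since E[X] < 1, there exists a 6-coloring of K_{65} with no monochromatic K_5; hence R_6(5) > 65.

E[X] = 172081/209952 ≈ 0.8196207; E[X] < 1, so R_6(5) > 65.


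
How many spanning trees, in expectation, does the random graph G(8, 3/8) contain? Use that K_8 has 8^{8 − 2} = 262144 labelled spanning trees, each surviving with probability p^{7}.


K_8 has 8^{8 − 2} = 262144 labelled spanning trees.
For each such spanning tree H, let X_H = 1 if all 7 edges of H are present in G. Then P[X_H = 1] = p^{7} = (3/8)^{7} = 2187/2097152.
Summing the indicators: E[X] = Σ_H E[X_H] = 262144 · p^{7} = 262144 · 2187/2097152 = 2187/8.
Numerically: E[X] ≈ 273.4.

E[X] = 262144 · (3/8)^{7} = 2187/8 ≈ 273.4.


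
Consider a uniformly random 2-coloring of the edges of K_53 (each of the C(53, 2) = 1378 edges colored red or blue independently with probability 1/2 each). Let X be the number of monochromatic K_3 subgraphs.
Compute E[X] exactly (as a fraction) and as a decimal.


Let X = Σ_S X_S over the C(53, 3) = 23426 subsets S of size 3, where X_S = 1 if the K_3 on S is monochromatic.
For a fixed S, the K_3 on S has C(3, 2) = 3 edges. P[all 3 edges red] = (1/2)^3, and likewise for blue, so P[monochromatic] = 2·(1/2)^3 = 2^{1 − 3} = 1/4.
Summing: E[X] = C(53, 3) · 2^{1 − 3} = 23426 · 1/4 = 11713/2.
Numerically: E[X] ≈ 5856.5000.

E[X] = C(53,3)·2^(1−C(3,2)) = 11713/2 ≈ 5856.5000.


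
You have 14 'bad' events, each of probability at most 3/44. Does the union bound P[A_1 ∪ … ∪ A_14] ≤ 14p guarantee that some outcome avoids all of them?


Union bound: P[∪_{i=1}^{14} A_i] ≤ Σ_i P[A_i] ≤ 14·p = 14·(3/44) = 21/22.
Numerically: 21/22 ≈ 0.954545.
Is 21/22 < 1? YES.
Since P[∪ A_i] ≤ 21/22 < 1, the complement has P[∩ A_i^c] ≥ 1 − 21/22 = 1/22 > 0, so some outcome avoids every A_i.

14·p = 21/22 ≈ 0.954545; existence CERTIFIED by the union bound.


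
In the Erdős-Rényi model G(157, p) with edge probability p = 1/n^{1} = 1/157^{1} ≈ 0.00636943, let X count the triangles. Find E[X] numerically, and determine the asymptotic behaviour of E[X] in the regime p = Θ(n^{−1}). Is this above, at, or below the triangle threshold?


Number of potential triangles: C(157, 3) = 632710.
Each occurs with probability p³ ≈ (0.00636943)³ ≈ 2.58405077e-07.
By linearity: E[X] = C(157, 3)·p³ ≈ 632710 · 2.58405077e-07 ≈ 0.163495.
Here α = 1, so p = 1/n is exactly at the triangle threshold p ~ 1/n. Asymptotically E[X] → c³/6 = 1³/6 = 1/6 ≈ 0.166667, a bounded constant. In this regime the triangle count is asymptotically Poisson(c³/6).

E[X] ≈ 0.163495; in regime p = Θ(1/n^{1}) E[X] stays bounded (at the triangle threshold p ~ 1/n).


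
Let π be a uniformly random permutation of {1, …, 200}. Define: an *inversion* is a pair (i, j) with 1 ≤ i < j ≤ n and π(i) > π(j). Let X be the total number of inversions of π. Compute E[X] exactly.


Write X = Σ X_I over the C(200, 2) = 19900 pairs i < j, with X_I the indicator of one inversion.
There are 19900 indicators.
For each fixed pair i < j, the values π(i) and π(j) are two distinct elements of {1, …, 200} in uniformly random order; by symmetry P[π(i) > π(j)] = 1/2.
By linearity: E[X] = 19900 · (1/2) = C(200, 2) · (1/2) = 19900/2 = 9950 ≈ 9950.00000.

E[X] = 9950 = 9950.00000.


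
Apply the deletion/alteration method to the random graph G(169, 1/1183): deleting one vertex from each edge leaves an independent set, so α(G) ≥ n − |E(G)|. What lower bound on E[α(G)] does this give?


E[|E(G)|] = C(169, 2)·p = 14196 · (1/1183) = 12.
E[α(G)] ≥ n − E[|E(G)|] = 169 − 12 = 157.
Numerically: ≈ 157.0000.
(This is only a lower bound; the true E[α(G)] may be larger.)

E[α(G)] ≥ 157 ≈ 157.0000.


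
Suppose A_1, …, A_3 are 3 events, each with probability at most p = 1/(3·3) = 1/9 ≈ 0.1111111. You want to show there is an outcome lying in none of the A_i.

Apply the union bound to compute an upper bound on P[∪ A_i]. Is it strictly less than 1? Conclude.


Union bound: P[∪_{i=1}^{3} A_i] ≤ Σ_i P[A_i] ≤ 3·p = 3·(1/9) = 1/3.
Numerically: 1/3 ≈ 0.3333333.
Is 1/3 < 1? YES.
Since P[∪ A_i] ≤ 1/3 < 1, the complement has P[∩ A_i^c] ≥ 1 − 1/3 = 2/3 > 0, so some outcome avoids every A_i.

3·p = 1/3 ≈ 0.3333333; existence CERTIFIED by the union bound.


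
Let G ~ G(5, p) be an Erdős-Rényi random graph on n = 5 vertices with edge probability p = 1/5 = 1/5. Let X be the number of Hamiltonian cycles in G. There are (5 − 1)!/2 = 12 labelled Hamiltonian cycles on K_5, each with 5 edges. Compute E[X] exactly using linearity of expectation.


K_5 has (5 − 1)!/2 = 12 labelled Hamiltonian cycles.
For each such Hamiltonian cycle H, let X_H = 1 if all 5 edges of H are present in G. Then P[X_H = 1] = p^{5} = (1/5)^{5} = 1/3125.
By linearity: E[X] = Σ_H E[X_H] = 12 · p^{5} = 12 · 1/3125 = 12/3125.
Numerically: E[X] ≈ 0.00384.

E[X] = 12 · (1/5)^{5} = 12/3125 ≈ 0.00384.


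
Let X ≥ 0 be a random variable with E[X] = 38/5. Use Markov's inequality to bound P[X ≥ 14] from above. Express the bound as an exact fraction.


μ = E[X] = 38/5, a = 14.
Markov: P[X ≥ 14] ≤ μ/a = (38/5)/14 = 19/35.
Numerically: ≈ 0.54286.
(Since a = 14 > μ = 7.60000, the bound 19/35 is < 1 and informative.)

P[X ≥ 14] ≤ 19/35 ≈ 0.54286.


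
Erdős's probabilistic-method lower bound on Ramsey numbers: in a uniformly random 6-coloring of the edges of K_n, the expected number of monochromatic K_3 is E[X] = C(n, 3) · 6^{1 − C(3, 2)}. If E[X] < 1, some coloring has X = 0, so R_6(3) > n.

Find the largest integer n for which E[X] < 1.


We need C(n, 3) · 6^{1 − 3} < 1, i.e. C(n, 3) < 6^{3 − 1} = 36.
Check values of n near the boundary:
  n = 3: C(3, 3) = 1; 1 < 36? YES
  n = 4: C(4, 3) = 4; 4 < 36? YES
  n = 5: C(5, 3) = 10; 10 < 36? YES
  n = 6: C(6, 3) = 20; 20 < 36? YES
  n = 7: C(7, 3) = 35; 35 < 36? YES
  n = 8: C(8, 3) = 56; 56 < 36? NO
  n = 9: C(9, 3) = 84; 84 < 36? NO
  n = 10: C(10, 3) = 120; 120 < 36? NO
The largest n with C(n, 3) < 36 is n = 7 (where E[X] = 35/36 ≈ 0.972). Hence R_6(3) > 7, i.e. R_6(3) ≥ 8.

Largest n = 7; hence R_6(3) > 7.


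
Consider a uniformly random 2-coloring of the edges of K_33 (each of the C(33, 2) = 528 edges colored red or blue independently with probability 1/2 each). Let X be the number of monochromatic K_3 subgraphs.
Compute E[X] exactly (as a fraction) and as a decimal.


Let X = Σ_S X_S over the C(33, 3) = 5456 subsets S of size 3, where X_S = 1 if the K_3 on S is monochromatic.
For a fixed S, the K_3 on S has C(3, 2) = 3 edges. P[all 3 edges red] = (1/2)^3, and likewise for blue, so P[monochromatic] = 2·(1/2)^3 = 2^{1 − 3} = 1/4.
Summing: E[X] = C(33, 3) · 2^{1 − 3} = 5456 · 1/4 = 1364.
Numerically: E[X] ≈ 1364.00000.

E[X] = C(33,3)·2^(1−C(3,2)) = 1364 ≈ 1364.00000.


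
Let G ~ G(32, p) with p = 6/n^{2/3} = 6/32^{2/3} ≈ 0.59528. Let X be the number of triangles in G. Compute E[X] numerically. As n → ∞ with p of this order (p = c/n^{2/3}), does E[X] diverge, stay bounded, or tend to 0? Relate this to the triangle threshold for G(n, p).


Number of potential triangles: C(32, 3) = 4960.
Each occurs with probability p³ ≈ (0.59528)³ ≈ 2.1093750e-01.
By linearity: E[X] = C(32, 3)·p³ ≈ 4960 · 2.1093750e-01 ≈ 1046.25000.
Since α = 2/3 < 1, p = c/n^{2/3} ≫ 1/n is above the triangle threshold p ~ 1/n. Asymptotically E[X] ~ (c³/6)·n^{3(1−α)} = (6³/6)·n^{1} → ∞; triangles are abundant w.h.p.

E[X] ≈ 1046.25000; in regime p = Θ(1/n^{2/3}) E[X] diverges (above the triangle threshold p ~ 1/n).


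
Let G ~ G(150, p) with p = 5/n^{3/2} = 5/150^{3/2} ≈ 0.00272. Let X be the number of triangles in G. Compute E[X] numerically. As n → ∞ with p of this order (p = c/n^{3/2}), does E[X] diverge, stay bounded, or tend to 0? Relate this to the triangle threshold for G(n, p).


Number of potential triangles: C(150, 3) = 551300.
Each occurs with probability p³ ≈ (0.00272)³ ≈ 2.01604e-08.
By linearity: E[X] = C(150, 3)·p³ ≈ 551300 · 2.01604e-08 ≈ 0.011.
Since α = 3/2 > 1, p = c/n^{3/2} = o(1/n) is below the triangle threshold p ~ 1/n. Asymptotically E[X] ~ (c³/6)·n^{3(1−α)} = (5³/6)·n^{-1.5} → 0, so by Markov's inequality G has no triangles w.h.p.

E[X] ≈ 0.011; in regime p = Θ(1/n^{3/2}) E[X] tends to 0 (below the triangle threshold p ~ 1/n).


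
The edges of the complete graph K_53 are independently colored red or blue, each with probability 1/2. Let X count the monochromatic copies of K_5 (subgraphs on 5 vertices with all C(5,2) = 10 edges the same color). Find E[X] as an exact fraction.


Let X = Σ_S X_S over the C(53, 5) = 2869685 subsets S of size 5, where X_S = 1 if the K_5 on S is monochromatic.
For a fixed S, the K_5 on S has C(5, 2) = 10 edges. P[all 10 edges red] = (1/2)^10, and likewise for blue, so P[monochromatic] = 2·(1/2)^10 = 2^{1 − 10} = 1/512.
Summing: E[X] = C(53, 5) · 2^{1 − 10} = 2869685 · 1/512 = 2869685/512.
Numerically: E[X] ≈ 5604.8535.

E[X] = C(53,5)·2^(1−C(5,2)) = 2869685/512 ≈ 5604.8535.


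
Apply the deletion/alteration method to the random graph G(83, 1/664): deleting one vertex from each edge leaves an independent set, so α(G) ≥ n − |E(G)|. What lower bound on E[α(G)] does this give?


E[|E(G)|] = C(83, 2)·p = 3403 · (1/664) = 41/8.
E[α(G)] ≥ n − E[|E(G)|] = 83 − 41/8 = 623/8.
Numerically: ≈ 77.8750.
(This is only a lower bound; the true E[α(G)] may be larger.)

E[α(G)] ≥ 623/8 ≈ 77.8750.


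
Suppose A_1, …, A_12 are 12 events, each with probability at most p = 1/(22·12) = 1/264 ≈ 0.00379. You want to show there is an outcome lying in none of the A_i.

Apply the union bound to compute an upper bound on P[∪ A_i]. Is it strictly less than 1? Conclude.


Union bound: P[∪_{i=1}^{12} A_i] ≤ Σ_i P[A_i] ≤ 12·p = 12·(1/264) = 1/22.
Numerically: 1/22 ≈ 0.04545.
Is 1/22 < 1? YES.
Since P[∪ A_i] ≤ 1/22 < 1, the complement has P[∩ A_i^c] ≥ 1 − 1/22 = 21/22 > 0, so some outcome avoids every A_i.

12·p = 1/22 ≈ 0.04545; existence CERTIFIED by the union bound.


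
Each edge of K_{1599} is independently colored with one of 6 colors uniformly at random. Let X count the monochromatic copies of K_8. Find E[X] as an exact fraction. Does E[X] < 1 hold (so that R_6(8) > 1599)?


E[X] = C(1599, 8) · 6^{1 − 28} = 1041478627524184359081 · 6^{−27} = 1041478627524184359081/1023490369077469249536.
As a reduced fraction: E[X] = 38573282500895717003/37907050706572935168 ≈ 1.018.
Is E[X] < 1? NO.
Since E[X] ≥ 1, the first-moment bound is inconclusive at n = 1599; it does NOT by itself certify R_6(8) > 1599.

E[X] = 38573282500895717003/37907050706572935168 ≈ 1.018; E[X] ≥ 1; first-moment method inconclusive here.


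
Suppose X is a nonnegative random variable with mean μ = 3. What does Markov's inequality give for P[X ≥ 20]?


μ = E[X] = 3, a = 20.
Markov: P[X ≥ 20] ≤ μ/a = (3)/20 = 3/20.
Numerically: ≈ 0.1500.
(Since a = 20 > μ = 3.0000, the bound 3/20 is < 1 and informative.)

P[X ≥ 20] ≤ 3/20 ≈ 0.1500.


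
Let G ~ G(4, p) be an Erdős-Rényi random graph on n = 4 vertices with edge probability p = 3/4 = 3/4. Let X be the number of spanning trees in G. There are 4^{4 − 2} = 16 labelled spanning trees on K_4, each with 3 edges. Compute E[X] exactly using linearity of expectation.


K_4 has 4^{4 − 2} = 16 labelled spanning trees.
For each such spanning tree H, let X_H = 1 if all 3 edges of H are present in G. Then P[X_H = 1] = p^{3} = (3/4)^{3} = 27/64.
Summing the indicators: E[X] = Σ_H E[X_H] = 16 · p^{3} = 16 · 27/64 = 27/4.
Numerically: E[X] ≈ 6.75.

E[X] = 16 · (3/4)^{3} = 27/4 ≈ 6.75.


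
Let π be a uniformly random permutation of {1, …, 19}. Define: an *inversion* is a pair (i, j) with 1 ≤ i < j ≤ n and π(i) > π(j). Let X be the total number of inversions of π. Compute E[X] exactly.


Write X = Σ X_I over the C(19, 2) = 171 pairs i < j, with X_I the indicator of one inversion.
There are 171 indicators.
For each fixed pair i < j, the values π(i) and π(j) are two distinct elements of {1, …, 19} in uniformly random order; by symmetry P[π(i) > π(j)] = 1/2.
By linearity: E[X] = 171 · (1/2) = C(19, 2) · (1/2) = 171/2 = 171/2 ≈ 85.50000.

E[X] = 171/2 = 85.50000.


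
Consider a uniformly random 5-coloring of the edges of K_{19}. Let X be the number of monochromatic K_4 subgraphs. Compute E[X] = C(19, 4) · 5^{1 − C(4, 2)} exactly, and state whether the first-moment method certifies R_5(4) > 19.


E[X] = C(19, 4) · 5^{1 − 6} = 3876 · 5^{−5} = 3876/3125.
As a reduced fraction: E[X] = 3876/3125 ≈ 1.24032.
Is E[X] < 1? NO.
Since E[X] ≥ 1, the first-moment bound is inconclusive at n = 19; it does NOT by itself certify R_5(4) > 19.

E[X] = 3876/3125 ≈ 1.24032; E[X] ≥ 1; first-moment method inconclusive here.


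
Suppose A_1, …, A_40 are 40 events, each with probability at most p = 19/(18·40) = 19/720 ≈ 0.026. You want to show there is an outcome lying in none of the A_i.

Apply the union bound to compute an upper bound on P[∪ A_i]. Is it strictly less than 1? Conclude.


Union bound: P[∪_{i=1}^{40} A_i] ≤ Σ_i P[A_i] ≤ 40·p = 40·(19/720) = 19/18.
Numerically: 19/18 ≈ 1.056.
Is 19/18 < 1? NO.
Since the bound 19/18 is ≥ 1, the union bound is uninformative here; it does NOT by itself certify existence.

40·p = 19/18 ≈ 1.056; existence NOT certified by the union bound.


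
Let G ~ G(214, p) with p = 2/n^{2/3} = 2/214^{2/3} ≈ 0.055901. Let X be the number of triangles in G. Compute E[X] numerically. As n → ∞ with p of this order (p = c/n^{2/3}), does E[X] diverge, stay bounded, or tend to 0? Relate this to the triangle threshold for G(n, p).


Number of potential triangles: C(214, 3) = 1610564.
Each occurs with probability p³ ≈ (0.055901)³ ≈ 1.7468775e-04.
By linearity: E[X] = C(214, 3)·p³ ≈ 1610564 · 1.7468775e-04 ≈ 281.34579.
Since α = 2/3 < 1, p = c/n^{2/3} ≫ 1/n is above the triangle threshold p ~ 1/n. Asymptotically E[X] ~ (c³/6)·n^{3(1−α)} = (2³/6)·n^{1} → ∞; triangles are abundant w.h.p.

E[X] ≈ 281.34579; in regime p = Θ(1/n^{2/3}) E[X] diverges (above the triangle threshold p ~ 1/n).


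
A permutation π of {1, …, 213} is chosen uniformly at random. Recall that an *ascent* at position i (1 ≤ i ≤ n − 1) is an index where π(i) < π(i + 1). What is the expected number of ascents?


Write X = Σ X_I over i = 1, …, 212, with X_I the indicator of one ascent.
There are 212 indicators.
For each fixed i, the pair (π(i), π(i+1)) is a uniformly random ordered pair of distinct values from {1, …, 213}; by symmetry P[π(i) < π(i+1)] = 1/2.
By linearity: E[X] = 212 · (1/2) = (213 − 1) · (1/2) = 106 ≈ 106.000000.

E[X] = 106 = 106.000000.


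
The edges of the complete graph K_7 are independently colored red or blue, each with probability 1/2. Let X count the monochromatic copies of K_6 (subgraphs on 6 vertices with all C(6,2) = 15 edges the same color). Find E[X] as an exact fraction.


Let X = Σ_S X_S over the C(7, 6) = 7 subsets S of size 6, where X_S = 1 if the K_6 on S is monochromatic.
For a fixed S, the K_6 on S has C(6, 2) = 15 edges. P[all 15 edges red] = (1/2)^15, and likewise for blue, so P[monochromatic] = 2·(1/2)^15 = 2^{1 − 15} = 1/16384.
By linearity of expectation: E[X] = C(7, 6) · 2^{1 − 15} = 7 · 1/16384 = 7/16384.
Numerically: E[X] ≈ 0.0004.

E[X] = C(7,6)·2^(1−C(6,2)) = 7/16384 ≈ 0.0004.


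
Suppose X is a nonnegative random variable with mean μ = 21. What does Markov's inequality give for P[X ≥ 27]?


μ = E[X] = 21, a = 27.
Markov: P[X ≥ 27] ≤ μ/a = (21)/27 = 7/9.
Numerically: ≈ 0.778.
(Since a = 27 > μ = 21.000, the bound 7/9 is < 1 and informative.)

P[X ≥ 27] ≤ 7/9 ≈ 0.778.


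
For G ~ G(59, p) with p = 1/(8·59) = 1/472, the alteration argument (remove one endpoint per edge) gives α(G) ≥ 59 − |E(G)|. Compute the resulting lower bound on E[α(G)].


E[|E(G)|] = C(59, 2)·p = 1711 · (1/472) = 29/8.
E[α(G)] ≥ n − E[|E(G)|] = 59 − 29/8 = 443/8.
Numerically: ≈ 55.3750.
(This is only a lower bound; the true E[α(G)] may be larger.)

E[α(G)] ≥ 443/8 ≈ 55.3750.


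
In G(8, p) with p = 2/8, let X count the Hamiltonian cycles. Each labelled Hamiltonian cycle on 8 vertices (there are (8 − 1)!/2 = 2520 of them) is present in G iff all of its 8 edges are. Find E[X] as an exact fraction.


K_8 has (8 − 1)!/2 = 2520 labelled Hamiltonian cycles.
For each such Hamiltonian cycle H, let X_H = 1 if all 8 edges of H are present in G. Then P[X_H = 1] = p^{8} = (1/4)^{8} = 1/65536.
By linearity: E[X] = Σ_H E[X_H] = 2520 · p^{8} = 2520 · 1/65536 = 315/8192.
Numerically: E[X] ≈ 0.0384521.

E[X] = 2520 · (1/4)^{8} = 315/8192 ≈ 0.0384521.


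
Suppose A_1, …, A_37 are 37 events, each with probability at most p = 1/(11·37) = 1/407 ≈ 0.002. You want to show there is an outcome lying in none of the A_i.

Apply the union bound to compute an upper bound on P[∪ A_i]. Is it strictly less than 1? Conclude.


Union bound: P[∪_{i=1}^{37} A_i] ≤ Σ_i P[A_i] ≤ 37·p = 37·(1/407) = 1/11.
Numerically: 1/11 ≈ 0.091.
Is 1/11 < 1? YES.
Since P[∪ A_i] ≤ 1/11 < 1, the complement has P[∩ A_i^c] ≥ 1 − 1/11 = 10/11 > 0, so some outcome avoids every A_i.

37·p = 1/11 ≈ 0.091; existence CERTIFIED by the union bound.


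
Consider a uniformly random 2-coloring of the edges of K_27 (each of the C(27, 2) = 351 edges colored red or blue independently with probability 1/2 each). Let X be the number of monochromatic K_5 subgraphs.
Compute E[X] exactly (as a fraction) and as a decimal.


Let X = Σ_S X_S over the C(27, 5) = 80730 subsets S of size 5, where X_S = 1 if the K_5 on S is monochromatic.
For a fixed S, the K_5 on S has C(5, 2) = 10 edges. P[all 10 edges red] = (1/2)^10, and likewise for blue, so P[monochromatic] = 2·(1/2)^10 = 2^{1 − 10} = 1/512.
By linearity: E[X] = C(27, 5) · 2^{1 − 10} = 80730 · 1/512 = 40365/256.
Numerically: E[X] ≈ 157.676.

E[X] = C(27,5)·2^(1−C(5,2)) = 40365/256 ≈ 157.676.
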